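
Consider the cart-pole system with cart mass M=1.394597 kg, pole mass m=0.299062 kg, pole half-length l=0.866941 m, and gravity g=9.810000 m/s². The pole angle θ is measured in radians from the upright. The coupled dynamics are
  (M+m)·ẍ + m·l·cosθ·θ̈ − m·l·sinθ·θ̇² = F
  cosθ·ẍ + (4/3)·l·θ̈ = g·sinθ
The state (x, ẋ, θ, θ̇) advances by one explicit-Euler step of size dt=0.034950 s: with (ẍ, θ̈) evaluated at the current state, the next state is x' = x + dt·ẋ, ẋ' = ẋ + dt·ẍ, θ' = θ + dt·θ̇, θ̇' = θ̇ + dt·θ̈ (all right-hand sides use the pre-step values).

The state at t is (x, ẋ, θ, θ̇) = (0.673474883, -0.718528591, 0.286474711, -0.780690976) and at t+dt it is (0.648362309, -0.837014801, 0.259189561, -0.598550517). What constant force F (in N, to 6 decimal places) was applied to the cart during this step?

F = -4.490328 N

ẍ = (ẋ'−ẋ)/dt = (-0.837014801−-0.718528591)/0.034950 = -3.390163
θ̈ = (θ̇'−θ̇)/dt = (-0.598550517−-0.780690976)/0.034950 = 5.211458
sinθ=0.282572, cosθ=0.959246
F = (M+m)·ẍ + m·l·cosθ·θ̈ − m·l·sinθ·θ̇² = -5.741781 + 1.296104 − 0.044652 = -4.490328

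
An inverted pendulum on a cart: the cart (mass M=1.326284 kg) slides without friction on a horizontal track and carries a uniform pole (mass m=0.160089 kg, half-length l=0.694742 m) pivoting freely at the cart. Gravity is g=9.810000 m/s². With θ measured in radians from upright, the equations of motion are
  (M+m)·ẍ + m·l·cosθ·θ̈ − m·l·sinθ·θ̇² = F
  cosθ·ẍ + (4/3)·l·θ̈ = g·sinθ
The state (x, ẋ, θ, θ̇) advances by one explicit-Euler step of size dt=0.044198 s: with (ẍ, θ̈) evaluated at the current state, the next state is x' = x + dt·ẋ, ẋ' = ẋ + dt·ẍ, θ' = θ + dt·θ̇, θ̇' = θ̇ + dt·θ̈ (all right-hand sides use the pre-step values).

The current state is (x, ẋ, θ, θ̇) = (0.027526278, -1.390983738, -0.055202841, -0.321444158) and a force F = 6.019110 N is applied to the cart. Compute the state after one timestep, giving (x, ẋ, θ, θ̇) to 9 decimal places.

(-0.033952421, -1.194248453, -0.069410030, -0.559329328)

sinθ=-0.055174808, cosθ=0.998476710
temp = (F + m·l·θ̇²·sinθ)/(M+m) = (6.019110 + -0.000634070)/1.486373 = 4.049102029
θ̈ = (g·sinθ − cosθ·temp)/(l·(4/3 − m·cos²θ/(M+m))) = -5.382260965
ẍ = temp − m·l·θ̈·cosθ/(M+m) = 4.451225969
Euler: x'=0.027526278+0.044198·-1.390983738=-0.033952421, ẋ'=-1.390983738+0.044198·4.451225969=-1.194248453
       θ'=-0.055202841+0.044198·-0.321444158=-0.069410030, θ̇'=-0.321444158+0.044198·-5.382260965=-0.559329328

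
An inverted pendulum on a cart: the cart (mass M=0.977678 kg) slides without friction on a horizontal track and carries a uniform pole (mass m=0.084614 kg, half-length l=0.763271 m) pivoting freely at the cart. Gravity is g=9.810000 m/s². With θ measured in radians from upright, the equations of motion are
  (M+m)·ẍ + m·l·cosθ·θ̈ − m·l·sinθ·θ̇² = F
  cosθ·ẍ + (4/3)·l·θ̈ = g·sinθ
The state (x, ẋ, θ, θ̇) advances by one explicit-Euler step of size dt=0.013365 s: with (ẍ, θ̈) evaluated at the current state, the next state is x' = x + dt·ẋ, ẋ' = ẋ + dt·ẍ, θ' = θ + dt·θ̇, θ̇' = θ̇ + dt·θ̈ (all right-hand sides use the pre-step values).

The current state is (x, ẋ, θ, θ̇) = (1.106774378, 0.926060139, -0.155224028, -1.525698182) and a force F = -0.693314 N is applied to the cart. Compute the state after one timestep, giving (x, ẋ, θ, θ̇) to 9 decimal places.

(1.119151172, 0.917757133, -0.175614984, -1.537555095)

sinθ=-0.154601438, cosθ=0.987976921
temp = (F + m·l·θ̇²·sinθ)/(M+m) = (-0.693314 + -0.023241908)/1.062292 = -0.674537611
θ̈ = (g·sinθ − cosθ·temp)/(l·(4/3 − m·cos²θ/(M+m))) = -0.887161451
ẍ = temp − m·l·θ̈·cosθ/(M+m) = -0.621249965
Euler: x'=1.106774378+0.013365·0.926060139=1.119151172, ẋ'=0.926060139+0.013365·-0.621249965=0.917757133
       θ'=-0.155224028+0.013365·-1.525698182=-0.175614984, θ̇'=-1.525698182+0.013365·-0.887161451=-1.537555095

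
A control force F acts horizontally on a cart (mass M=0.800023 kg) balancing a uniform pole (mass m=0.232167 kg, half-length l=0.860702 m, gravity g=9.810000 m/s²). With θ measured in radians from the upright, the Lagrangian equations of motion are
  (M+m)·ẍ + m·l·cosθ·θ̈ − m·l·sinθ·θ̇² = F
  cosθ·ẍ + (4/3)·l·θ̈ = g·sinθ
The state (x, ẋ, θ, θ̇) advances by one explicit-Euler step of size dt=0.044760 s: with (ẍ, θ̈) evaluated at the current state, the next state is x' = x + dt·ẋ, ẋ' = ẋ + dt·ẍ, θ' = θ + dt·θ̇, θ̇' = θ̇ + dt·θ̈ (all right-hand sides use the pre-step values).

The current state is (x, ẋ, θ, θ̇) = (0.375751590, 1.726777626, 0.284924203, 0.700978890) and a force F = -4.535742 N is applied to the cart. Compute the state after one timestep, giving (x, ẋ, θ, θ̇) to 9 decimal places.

sinθ=0.281084711, cosθ=0.959682961
temp = (F + m·l·θ̇²·sinθ)/(M+m) = (-4.535742 + 0.027599449)/1.032190 = -4.367551082
θ̈ = (g·sinθ − cosθ·temp)/(l·(4/3 − m·cos²θ/(M+m))) = 7.168967306
ẍ = temp − m·l·θ̈·cosθ/(M+m) = -5.699470769
Euler: x'=0.375751590+0.044760·1.726777626=0.453042157, ẋ'=1.726777626+0.044760·-5.699470769=1.471669314
       θ'=0.284924203+0.044760·0.700978890=0.316300018, θ̇'=0.700978890+0.044760·7.168967306=1.021861867

(0.453042157, 1.471669314, 0.316300018, 1.021861867)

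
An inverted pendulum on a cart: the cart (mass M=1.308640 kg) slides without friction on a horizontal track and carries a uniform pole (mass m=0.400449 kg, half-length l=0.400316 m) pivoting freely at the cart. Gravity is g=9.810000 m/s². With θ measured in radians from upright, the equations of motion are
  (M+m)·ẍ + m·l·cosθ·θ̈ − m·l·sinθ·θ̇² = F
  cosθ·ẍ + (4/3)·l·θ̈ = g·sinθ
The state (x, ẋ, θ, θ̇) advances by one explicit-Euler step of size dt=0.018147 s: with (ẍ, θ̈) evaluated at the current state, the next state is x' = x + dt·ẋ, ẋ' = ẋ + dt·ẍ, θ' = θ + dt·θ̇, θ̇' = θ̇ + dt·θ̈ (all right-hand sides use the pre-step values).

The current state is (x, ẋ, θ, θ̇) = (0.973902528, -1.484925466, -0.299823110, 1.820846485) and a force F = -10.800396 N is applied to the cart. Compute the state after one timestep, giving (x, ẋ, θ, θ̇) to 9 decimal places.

sinθ=-0.295351213, cosθ=0.955388749
temp = (F + m·l·θ̇²·sinθ)/(M+m) = (-10.800396 + -0.156976841)/1.709089 = -6.411235951
θ̈ = (g·sinθ − cosθ·temp)/(l·(4/3 − m·cos²θ/(M+m))) = 7.202713059
ẍ = temp − m·l·θ̈·cosθ/(M+m) = -7.056684635
Euler: x'=0.973902528+0.018147·-1.484925466=0.946955586, ẋ'=-1.484925466+0.018147·-7.056684635=-1.612983122
       θ'=-0.299823110+0.018147·1.820846485=-0.266780209, θ̇'=1.820846485+0.018147·7.202713059=1.951554119

(0.946955586, -1.612983122, -0.266780209, 1.951554119)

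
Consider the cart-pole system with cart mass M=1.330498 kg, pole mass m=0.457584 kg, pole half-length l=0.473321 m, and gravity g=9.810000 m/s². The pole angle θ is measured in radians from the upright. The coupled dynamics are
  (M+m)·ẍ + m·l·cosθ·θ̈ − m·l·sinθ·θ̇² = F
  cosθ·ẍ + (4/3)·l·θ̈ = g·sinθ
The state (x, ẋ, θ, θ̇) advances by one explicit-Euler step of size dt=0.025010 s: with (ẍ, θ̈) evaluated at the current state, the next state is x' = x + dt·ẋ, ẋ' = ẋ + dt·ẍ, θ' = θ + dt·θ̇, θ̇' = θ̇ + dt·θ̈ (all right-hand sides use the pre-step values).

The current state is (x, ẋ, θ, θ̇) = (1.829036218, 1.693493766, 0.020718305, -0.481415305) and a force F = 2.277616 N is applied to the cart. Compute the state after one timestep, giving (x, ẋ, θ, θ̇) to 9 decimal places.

sinθ=0.020716823, cosθ=0.999785384
temp = (F + m·l·θ̇²·sinθ)/(M+m) = (2.277616 + 0.001039895)/1.788082 = 1.274357605
θ̈ = (g·sinθ − cosθ·temp)/(l·(4/3 − m·cos²θ/(M+m))) = -2.099626990
ẍ = temp − m·l·θ̈·cosθ/(M+m) = 1.528623495
Euler: x'=1.829036218+0.025010·1.693493766=1.871390497, ẋ'=1.693493766+0.025010·1.528623495=1.731724640
       θ'=0.020718305+0.025010·-0.481415305=0.008678108, θ̇'=-0.481415305+0.025010·-2.099626990=-0.533926976

(1.871390497, 1.731724640, 0.008678108, -0.533926976)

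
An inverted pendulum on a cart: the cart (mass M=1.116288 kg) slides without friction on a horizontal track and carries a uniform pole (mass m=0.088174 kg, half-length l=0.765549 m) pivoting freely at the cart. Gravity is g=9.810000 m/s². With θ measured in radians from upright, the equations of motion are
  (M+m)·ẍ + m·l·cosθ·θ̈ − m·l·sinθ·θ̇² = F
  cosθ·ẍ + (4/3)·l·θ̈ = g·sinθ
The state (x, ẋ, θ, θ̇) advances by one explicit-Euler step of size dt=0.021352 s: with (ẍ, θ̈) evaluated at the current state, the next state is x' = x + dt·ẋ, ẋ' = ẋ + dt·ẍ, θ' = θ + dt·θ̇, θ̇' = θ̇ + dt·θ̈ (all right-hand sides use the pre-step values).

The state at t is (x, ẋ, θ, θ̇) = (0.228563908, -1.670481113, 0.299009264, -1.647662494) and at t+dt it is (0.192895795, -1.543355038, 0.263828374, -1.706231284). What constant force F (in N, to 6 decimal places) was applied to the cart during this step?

F = 6.940233 N

ẍ = (ẋ'−ẋ)/dt = (-1.543355038−-1.670481113)/0.021352 = 5.953825
θ̈ = (θ̇'−θ̇)/dt = (-1.706231284−-1.647662494)/0.021352 = -2.743012
sinθ=0.294574, cosθ=0.955629
F = (M+m)·ẍ + m·l·cosθ·θ̈ − m·l·sinθ·θ̇² = 7.171156 + -0.176942 − 0.053981 = 6.940233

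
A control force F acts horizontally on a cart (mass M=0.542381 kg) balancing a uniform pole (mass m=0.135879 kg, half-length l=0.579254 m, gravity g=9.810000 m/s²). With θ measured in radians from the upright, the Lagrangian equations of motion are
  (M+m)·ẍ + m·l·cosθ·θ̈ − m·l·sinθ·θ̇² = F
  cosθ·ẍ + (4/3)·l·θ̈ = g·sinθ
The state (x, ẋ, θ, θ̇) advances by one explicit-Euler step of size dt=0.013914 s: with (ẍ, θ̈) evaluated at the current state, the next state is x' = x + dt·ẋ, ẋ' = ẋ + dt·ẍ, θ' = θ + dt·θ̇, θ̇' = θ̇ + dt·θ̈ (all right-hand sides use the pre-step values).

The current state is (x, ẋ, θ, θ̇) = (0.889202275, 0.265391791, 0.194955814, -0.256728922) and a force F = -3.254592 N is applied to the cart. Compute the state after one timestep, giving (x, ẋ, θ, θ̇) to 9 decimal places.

(0.892894936, 0.182806235, 0.191383688, -0.117588432)

sinθ=0.193723186, cosθ=0.981056230
temp = (F + m·l·θ̇²·sinθ)/(M+m) = (-3.254592 + 0.001004969)/0.678260 = -4.796961388
θ̈ = (g·sinθ − cosθ·temp)/(l·(4/3 − m·cos²θ/(M+m))) = 10.000035224
ẍ = temp − m·l·θ̈·cosθ/(M+m) = -5.935428811
Euler: x'=0.889202275+0.013914·0.265391791=0.892894936, ẋ'=0.265391791+0.013914·-5.935428811=0.182806235
       θ'=0.194955814+0.013914·-0.256728922=0.191383688, θ̇'=-0.256728922+0.013914·10.000035224=-0.117588432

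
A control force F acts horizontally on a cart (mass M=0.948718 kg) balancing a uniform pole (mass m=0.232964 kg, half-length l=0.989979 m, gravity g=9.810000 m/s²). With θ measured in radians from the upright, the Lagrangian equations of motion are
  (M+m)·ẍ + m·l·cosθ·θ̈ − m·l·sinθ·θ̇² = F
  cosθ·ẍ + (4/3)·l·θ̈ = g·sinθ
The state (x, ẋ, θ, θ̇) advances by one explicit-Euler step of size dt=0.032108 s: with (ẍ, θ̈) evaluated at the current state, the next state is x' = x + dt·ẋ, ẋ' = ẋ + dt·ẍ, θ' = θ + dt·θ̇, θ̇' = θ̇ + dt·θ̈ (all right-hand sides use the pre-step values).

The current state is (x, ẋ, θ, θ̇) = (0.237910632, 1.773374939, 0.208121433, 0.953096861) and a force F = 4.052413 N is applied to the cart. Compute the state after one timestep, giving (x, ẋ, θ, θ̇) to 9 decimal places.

sinθ=0.206622236, cosθ=0.978420795
temp = (F + m·l·θ̇²·sinθ)/(M+m) = (4.052413 + 0.043287842)/1.181682 = 3.465992409
θ̈ = (g·sinθ − cosθ·temp)/(l·(4/3 − m·cos²θ/(M+m))) = -1.203948580
ẍ = temp − m·l·θ̈·cosθ/(M+m) = 3.695897077
Euler: x'=0.237910632+0.032108·1.773374939=0.294850155, ẋ'=1.773374939+0.032108·3.695897077=1.892042802
       θ'=0.208121433+0.032108·0.953096861=0.238723467, θ̇'=0.953096861+0.032108·-1.203948580=0.914440480

(0.294850155, 1.892042802, 0.238723467, 0.914440480)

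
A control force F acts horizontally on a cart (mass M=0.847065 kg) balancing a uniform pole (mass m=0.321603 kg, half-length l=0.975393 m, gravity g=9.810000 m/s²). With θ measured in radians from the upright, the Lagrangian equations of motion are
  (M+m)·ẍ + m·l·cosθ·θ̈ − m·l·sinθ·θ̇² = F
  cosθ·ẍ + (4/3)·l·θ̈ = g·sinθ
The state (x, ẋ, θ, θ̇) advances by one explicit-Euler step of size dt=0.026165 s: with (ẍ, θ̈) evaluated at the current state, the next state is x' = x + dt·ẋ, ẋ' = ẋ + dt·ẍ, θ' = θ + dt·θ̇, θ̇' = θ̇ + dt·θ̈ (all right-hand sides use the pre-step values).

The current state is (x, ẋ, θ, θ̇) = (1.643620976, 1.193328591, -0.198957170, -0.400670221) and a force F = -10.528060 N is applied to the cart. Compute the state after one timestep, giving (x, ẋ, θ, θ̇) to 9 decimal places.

(1.674844419, 0.911830877, -0.209440706, -0.227499361)

sinθ=-0.197647180, cosθ=0.980273223
temp = (F + m·l·θ̇²·sinθ)/(M+m) = (-10.528060 + -0.009953240)/1.168668 = -9.017114561
θ̈ = (g·sinθ − cosθ·temp)/(l·(4/3 − m·cos²θ/(M+m))) = 6.618416208
ẍ = temp − m·l·θ̈·cosθ/(M+m) = -10.758559663
Euler: x'=1.643620976+0.026165·1.193328591=1.674844419, ẋ'=1.193328591+0.026165·-10.758559663=0.911830877
       θ'=-0.198957170+0.026165·-0.400670221=-0.209440706, θ̇'=-0.400670221+0.026165·6.618416208=-0.227499361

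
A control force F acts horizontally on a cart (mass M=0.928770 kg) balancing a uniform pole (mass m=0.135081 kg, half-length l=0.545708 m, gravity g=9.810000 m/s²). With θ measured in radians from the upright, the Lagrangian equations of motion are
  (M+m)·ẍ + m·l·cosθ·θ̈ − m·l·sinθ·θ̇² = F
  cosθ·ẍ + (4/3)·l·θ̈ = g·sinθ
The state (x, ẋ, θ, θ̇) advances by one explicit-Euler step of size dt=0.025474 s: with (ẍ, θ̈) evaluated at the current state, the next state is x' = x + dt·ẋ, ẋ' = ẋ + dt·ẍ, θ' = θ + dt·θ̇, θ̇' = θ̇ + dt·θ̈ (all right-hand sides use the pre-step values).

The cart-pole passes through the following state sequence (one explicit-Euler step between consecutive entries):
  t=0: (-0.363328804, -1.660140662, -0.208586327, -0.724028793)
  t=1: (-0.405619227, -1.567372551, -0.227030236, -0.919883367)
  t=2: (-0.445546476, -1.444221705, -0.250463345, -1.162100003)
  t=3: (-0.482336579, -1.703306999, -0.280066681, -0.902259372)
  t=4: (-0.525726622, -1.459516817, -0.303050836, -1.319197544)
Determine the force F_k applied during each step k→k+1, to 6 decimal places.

step 0→1:
  ẍ = (ẋ'−ẋ)/dt = (-1.567372551−-1.660140662)/0.025474 = 3.641678
  θ̈ = (θ̇'−θ̇)/dt = (-0.919883367−-0.724028793)/0.025474 = -7.688411
  sinθ=-0.207077, cosθ=0.978325
  F = (M+m)·ẍ + m·l·cosθ·θ̈ − m·l·sinθ·θ̇² = 3.874203 + -0.554465 − -0.008002 = 3.327740
step 1→2:
  ẍ = (ẋ'−ẋ)/dt = (-1.444221705−-1.567372551)/0.025474 = 4.834374
  θ̈ = (θ̇'−θ̇)/dt = (-1.162100003−-0.919883367)/0.025474 = -9.508386
  sinθ=-0.225085, cosθ=0.974339
  F = (M+m)·ẍ + m·l·cosθ·θ̈ − m·l·sinθ·θ̇² = 5.143054 + -0.682923 − -0.014040 = 4.474171
step 2→3:
  ẍ = (ẋ'−ẋ)/dt = (-1.703306999−-1.444221705)/0.025474 = -10.170578
  θ̈ = (θ̇'−θ̇)/dt = (-0.902259372−-1.162100003)/0.025474 = 10.200229
  sinθ=-0.247853, cosθ=0.968798
  F = (M+m)·ẍ + m·l·cosθ·θ̈ − m·l·sinθ·θ̇² = -10.819979 + 0.728446 − -0.024674 = -10.066859
step 3→4:
  ẍ = (ẋ'−ẋ)/dt = (-1.459516817−-1.703306999)/0.025474 = 9.570157
  θ̈ = (θ̇'−θ̇)/dt = (-1.319197544−-0.902259372)/0.025474 = -16.367205
  sinθ=-0.276420, cosθ=0.961037
  F = (M+m)·ẍ + m·l·cosθ·θ̈ − m·l·sinθ·θ̇² = 10.181221 + -1.159496 − -0.016588 = 9.038313

F_0 = 3.327740 N
F_1 = 4.474171 N
F_2 = -10.066859 N
F_3 = 9.038313 N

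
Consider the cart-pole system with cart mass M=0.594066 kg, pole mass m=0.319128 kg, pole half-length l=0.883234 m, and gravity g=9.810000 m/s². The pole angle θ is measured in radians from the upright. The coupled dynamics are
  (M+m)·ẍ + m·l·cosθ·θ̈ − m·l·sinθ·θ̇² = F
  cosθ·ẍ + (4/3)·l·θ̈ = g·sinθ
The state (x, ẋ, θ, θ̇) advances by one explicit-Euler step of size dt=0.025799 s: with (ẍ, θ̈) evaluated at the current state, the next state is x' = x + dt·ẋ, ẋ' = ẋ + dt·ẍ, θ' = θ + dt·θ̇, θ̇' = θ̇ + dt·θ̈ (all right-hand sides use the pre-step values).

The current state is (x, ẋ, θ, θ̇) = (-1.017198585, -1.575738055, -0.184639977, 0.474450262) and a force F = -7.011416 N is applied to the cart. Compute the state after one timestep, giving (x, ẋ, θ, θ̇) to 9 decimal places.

(-1.057851051, -1.825410995, -0.172399635, 0.643400936)

sinθ=-0.183592642, cosθ=0.983002412
temp = (F + m·l·θ̇²·sinθ)/(M+m) = (-7.011416 + -0.011648697)/0.913194 = -7.690660141
θ̈ = (g·sinθ − cosθ·temp)/(l·(4/3 − m·cos²θ/(M+m))) = 6.548729576
ẍ = temp − m·l·θ̈·cosθ/(M+m) = -9.677620855
Euler: x'=-1.017198585+0.025799·-1.575738055=-1.057851051, ẋ'=-1.575738055+0.025799·-9.677620855=-1.825410995
       θ'=-0.184639977+0.025799·0.474450262=-0.172399635, θ̇'=0.474450262+0.025799·6.548729576=0.643400936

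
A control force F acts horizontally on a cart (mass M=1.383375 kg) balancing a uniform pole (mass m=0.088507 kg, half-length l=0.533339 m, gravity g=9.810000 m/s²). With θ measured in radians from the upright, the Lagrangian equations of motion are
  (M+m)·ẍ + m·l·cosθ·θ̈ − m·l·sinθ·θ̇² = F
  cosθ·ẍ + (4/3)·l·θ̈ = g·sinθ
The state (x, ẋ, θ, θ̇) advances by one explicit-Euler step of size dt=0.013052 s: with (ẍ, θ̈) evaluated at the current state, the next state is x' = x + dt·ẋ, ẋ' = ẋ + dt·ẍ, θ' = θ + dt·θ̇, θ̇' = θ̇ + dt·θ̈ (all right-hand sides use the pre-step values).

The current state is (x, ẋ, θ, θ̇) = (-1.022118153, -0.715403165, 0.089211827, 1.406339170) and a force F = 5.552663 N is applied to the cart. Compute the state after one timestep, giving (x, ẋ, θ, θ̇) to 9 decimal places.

sinθ=0.089093538, cosθ=0.996023263
temp = (F + m·l·θ̇²·sinθ)/(M+m) = (5.552663 + 0.008317778)/1.471882 = 3.778143070
θ̈ = (g·sinθ − cosθ·temp)/(l·(4/3 − m·cos²θ/(M+m))) = -4.253054409
ẍ = temp − m·l·θ̈·cosθ/(M+m) = 3.913998934
Euler: x'=-1.022118153+0.013052·-0.715403165=-1.031455595, ẋ'=-0.715403165+0.013052·3.913998934=-0.664317651
       θ'=0.089211827+0.013052·1.406339170=0.107567366, θ̇'=1.406339170+0.013052·-4.253054409=1.350828304

(-1.031455595, -0.664317651, 0.107567366, 1.350828304)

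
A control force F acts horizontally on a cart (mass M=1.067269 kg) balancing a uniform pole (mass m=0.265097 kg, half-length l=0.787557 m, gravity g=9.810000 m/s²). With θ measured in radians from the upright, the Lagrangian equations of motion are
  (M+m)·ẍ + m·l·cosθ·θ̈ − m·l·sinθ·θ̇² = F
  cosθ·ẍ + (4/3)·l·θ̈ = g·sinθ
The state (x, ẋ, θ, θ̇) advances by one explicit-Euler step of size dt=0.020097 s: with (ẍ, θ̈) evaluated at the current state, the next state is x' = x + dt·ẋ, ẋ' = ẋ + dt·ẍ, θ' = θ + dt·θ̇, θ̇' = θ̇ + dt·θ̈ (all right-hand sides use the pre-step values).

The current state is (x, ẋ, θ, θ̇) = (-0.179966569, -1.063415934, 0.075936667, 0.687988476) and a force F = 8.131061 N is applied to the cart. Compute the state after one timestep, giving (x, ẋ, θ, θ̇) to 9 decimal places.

(-0.201338039, -0.921883185, 0.089763171, 0.567836953)

sinθ=0.075863708, cosθ=0.997118196
temp = (F + m·l·θ̇²·sinθ)/(M+m) = (8.131061 + 0.007496926)/1.332366 = 6.108350052
θ̈ = (g·sinθ − cosθ·temp)/(l·(4/3 − m·cos²θ/(M+m))) = -5.978580022
ẍ = temp − m·l·θ̈·cosθ/(M+m) = 7.042481420
Euler: x'=-0.179966569+0.020097·-1.063415934=-0.201338039, ẋ'=-1.063415934+0.020097·7.042481420=-0.921883185
       θ'=0.075936667+0.020097·0.687988476=0.089763171, θ̇'=0.687988476+0.020097·-5.978580022=0.567836953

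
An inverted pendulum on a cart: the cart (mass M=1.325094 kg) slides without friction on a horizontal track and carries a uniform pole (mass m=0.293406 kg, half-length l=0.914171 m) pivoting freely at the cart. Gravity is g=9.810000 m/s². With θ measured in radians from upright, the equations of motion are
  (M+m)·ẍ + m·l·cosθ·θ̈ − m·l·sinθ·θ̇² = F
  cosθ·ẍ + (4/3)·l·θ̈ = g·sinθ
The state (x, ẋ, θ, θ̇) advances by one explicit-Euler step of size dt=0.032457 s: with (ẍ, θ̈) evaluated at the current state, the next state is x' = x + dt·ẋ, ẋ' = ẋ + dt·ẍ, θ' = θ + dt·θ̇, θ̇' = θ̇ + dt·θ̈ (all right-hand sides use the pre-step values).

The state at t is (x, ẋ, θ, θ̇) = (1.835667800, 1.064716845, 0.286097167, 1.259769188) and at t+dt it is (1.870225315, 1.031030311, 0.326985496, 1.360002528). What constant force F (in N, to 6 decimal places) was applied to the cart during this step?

F = -1.005287 N

ẍ = (ẋ'−ẋ)/dt = (1.031030311−1.064716845)/0.032457 = -1.037882
θ̈ = (θ̇'−θ̇)/dt = (1.360002528−1.259769188)/0.032457 = 3.088189
sinθ=0.282210, cosθ=0.959353
F = (M+m)·ẍ + m·l·cosθ·θ̈ − m·l·sinθ·θ̇² = -1.679812 + 0.794655 − 0.120130 = -1.005287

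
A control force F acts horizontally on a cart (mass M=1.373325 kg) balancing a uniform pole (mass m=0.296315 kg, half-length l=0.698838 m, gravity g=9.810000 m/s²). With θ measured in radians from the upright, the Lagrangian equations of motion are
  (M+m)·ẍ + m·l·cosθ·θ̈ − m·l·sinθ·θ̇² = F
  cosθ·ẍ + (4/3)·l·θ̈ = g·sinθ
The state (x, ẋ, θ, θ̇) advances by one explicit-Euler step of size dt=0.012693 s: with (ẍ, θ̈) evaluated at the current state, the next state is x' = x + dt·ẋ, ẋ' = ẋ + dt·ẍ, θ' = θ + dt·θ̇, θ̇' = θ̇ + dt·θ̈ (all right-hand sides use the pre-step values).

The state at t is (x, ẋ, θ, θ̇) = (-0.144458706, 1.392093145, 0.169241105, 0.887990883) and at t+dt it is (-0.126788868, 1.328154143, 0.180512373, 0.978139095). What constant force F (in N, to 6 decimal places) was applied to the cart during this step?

ẍ = (ẋ'−ẋ)/dt = (1.328154143−1.392093145)/0.012693 = -5.037344
θ̈ = (θ̇'−θ̇)/dt = (0.978139095−0.887990883)/0.012693 = 7.102199
sinθ=0.168434, cosθ=0.985713
F = (M+m)·ẍ + m·l·cosθ·θ̈ − m·l·sinθ·θ̇² = -8.410550 + 1.449684 − 0.027503 = -6.988369

F = -6.988369 N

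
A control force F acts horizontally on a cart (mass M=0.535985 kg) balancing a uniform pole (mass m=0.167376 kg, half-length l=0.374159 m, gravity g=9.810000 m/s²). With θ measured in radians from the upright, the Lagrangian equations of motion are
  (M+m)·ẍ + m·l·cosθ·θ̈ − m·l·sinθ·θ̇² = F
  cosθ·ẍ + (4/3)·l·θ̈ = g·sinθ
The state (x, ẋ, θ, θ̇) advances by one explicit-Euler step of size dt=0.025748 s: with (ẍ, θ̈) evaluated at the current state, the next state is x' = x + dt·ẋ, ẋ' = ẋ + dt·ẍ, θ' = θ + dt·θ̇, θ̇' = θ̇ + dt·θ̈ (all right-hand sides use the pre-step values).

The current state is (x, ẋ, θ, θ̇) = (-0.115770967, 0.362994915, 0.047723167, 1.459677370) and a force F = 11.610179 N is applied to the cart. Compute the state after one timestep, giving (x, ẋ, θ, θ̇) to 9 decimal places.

sinθ=0.047705054, cosθ=0.998861466
temp = (F + m·l·θ̇²·sinθ)/(M+m) = (11.610179 + 0.006365427)/0.703361 = 16.515764205
θ̈ = (g·sinθ − cosθ·temp)/(l·(4/3 − m·cos²θ/(M+m))) = -39.090846277
ẍ = temp − m·l·θ̈·cosθ/(M+m) = 19.992337812
Euler: x'=-0.115770967+0.025748·0.362994915=-0.106424574, ẋ'=0.362994915+0.025748·19.992337812=0.877757629
       θ'=0.047723167+0.025748·1.459677370=0.085306940, θ̇'=1.459677370+0.025748·-39.090846277=0.453166260

(-0.106424574, 0.877757629, 0.085306940, 0.453166260)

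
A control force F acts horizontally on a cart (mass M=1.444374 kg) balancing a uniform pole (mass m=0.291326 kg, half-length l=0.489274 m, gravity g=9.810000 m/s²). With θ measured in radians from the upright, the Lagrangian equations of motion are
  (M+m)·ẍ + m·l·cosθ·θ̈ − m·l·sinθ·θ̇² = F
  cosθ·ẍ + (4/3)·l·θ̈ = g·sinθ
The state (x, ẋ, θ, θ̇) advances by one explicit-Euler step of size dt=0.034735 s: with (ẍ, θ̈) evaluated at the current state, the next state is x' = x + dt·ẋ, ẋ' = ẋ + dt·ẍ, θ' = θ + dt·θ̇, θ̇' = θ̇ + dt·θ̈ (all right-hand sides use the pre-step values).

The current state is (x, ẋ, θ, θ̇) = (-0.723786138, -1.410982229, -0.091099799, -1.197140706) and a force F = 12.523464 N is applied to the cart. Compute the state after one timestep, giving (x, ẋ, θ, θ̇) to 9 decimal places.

sinθ=-0.090973842, cosθ=0.995853282
temp = (F + m·l·θ̇²·sinθ)/(M+m) = (12.523464 + -0.018583962)/1.735700 = 7.204516931
θ̈ = (g·sinθ − cosθ·temp)/(l·(4/3 − m·cos²θ/(M+m))) = -14.129905243
ẍ = temp − m·l·θ̈·cosθ/(M+m) = 8.360073815
Euler: x'=-0.723786138+0.034735·-1.410982229=-0.772796606, ẋ'=-1.410982229+0.034735·8.360073815=-1.120595065
       θ'=-0.091099799+0.034735·-1.197140706=-0.132682481, θ̇'=-1.197140706+0.034735·-14.129905243=-1.687942965

(-0.772796606, -1.120595065, -0.132682481, -1.687942965)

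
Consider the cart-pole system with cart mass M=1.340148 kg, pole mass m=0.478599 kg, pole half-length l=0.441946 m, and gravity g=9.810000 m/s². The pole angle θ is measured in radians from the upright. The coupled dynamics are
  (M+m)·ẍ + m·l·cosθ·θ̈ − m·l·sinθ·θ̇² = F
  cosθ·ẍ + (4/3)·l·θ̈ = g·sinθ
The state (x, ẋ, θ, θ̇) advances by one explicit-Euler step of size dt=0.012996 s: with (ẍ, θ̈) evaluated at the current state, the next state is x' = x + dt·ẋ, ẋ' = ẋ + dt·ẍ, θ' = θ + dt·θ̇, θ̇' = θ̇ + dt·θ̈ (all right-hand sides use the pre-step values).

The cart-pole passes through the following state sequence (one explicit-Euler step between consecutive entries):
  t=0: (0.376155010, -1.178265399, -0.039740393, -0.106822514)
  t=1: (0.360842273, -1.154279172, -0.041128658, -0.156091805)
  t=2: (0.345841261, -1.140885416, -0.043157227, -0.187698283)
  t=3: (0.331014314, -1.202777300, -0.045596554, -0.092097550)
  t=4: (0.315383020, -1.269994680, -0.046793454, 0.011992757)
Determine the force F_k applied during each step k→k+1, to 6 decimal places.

step 0→1:
  ẍ = (ẋ'−ẋ)/dt = (-1.154279172−-1.178265399)/0.012996 = 1.845662
  θ̈ = (θ̇'−θ̇)/dt = (-0.156091805−-0.106822514)/0.012996 = -3.791112
  sinθ=-0.039730, cosθ=0.999210
  F = (M+m)·ẍ + m·l·cosθ·θ̈ − m·l·sinθ·θ̇² = 3.356793 + -0.801244 − -0.000096 = 2.555645
step 1→2:
  ẍ = (ẋ'−ẋ)/dt = (-1.140885416−-1.154279172)/0.012996 = 1.030606
  θ̈ = (θ̇'−θ̇)/dt = (-0.187698283−-0.156091805)/0.012996 = -2.432016
  sinθ=-0.041117, cosθ=0.999154
  F = (M+m)·ẍ + m·l·cosθ·θ̈ − m·l·sinθ·θ̇² = 1.874412 + -0.513973 − -0.000212 = 1.360651
step 2→3:
  ẍ = (ẋ'−ẋ)/dt = (-1.202777300−-1.140885416)/0.012996 = -4.762380
  θ̈ = (θ̇'−θ̇)/dt = (-0.092097550−-0.187698283)/0.012996 = 7.356166
  sinθ=-0.043144, cosθ=0.999069
  F = (M+m)·ẍ + m·l·cosθ·θ̈ − m·l·sinθ·θ̇² = -8.661564 + 1.554490 − -0.000321 = -7.106752
step 3→4:
  ẍ = (ẋ'−ẋ)/dt = (-1.269994680−-1.202777300)/0.012996 = -5.172159
  θ̈ = (θ̇'−θ̇)/dt = (0.011992757−-0.092097550)/0.012996 = 8.009411
  sinθ=-0.045581, cosθ=0.998961
  F = (M+m)·ẍ + m·l·cosθ·θ̈ − m·l·sinθ·θ̇² = -9.406849 + 1.692349 − -0.000082 = -7.714418

F_0 = 2.555645 N
F_1 = 1.360651 N
F_2 = -7.106752 N
F_3 = -7.714418 N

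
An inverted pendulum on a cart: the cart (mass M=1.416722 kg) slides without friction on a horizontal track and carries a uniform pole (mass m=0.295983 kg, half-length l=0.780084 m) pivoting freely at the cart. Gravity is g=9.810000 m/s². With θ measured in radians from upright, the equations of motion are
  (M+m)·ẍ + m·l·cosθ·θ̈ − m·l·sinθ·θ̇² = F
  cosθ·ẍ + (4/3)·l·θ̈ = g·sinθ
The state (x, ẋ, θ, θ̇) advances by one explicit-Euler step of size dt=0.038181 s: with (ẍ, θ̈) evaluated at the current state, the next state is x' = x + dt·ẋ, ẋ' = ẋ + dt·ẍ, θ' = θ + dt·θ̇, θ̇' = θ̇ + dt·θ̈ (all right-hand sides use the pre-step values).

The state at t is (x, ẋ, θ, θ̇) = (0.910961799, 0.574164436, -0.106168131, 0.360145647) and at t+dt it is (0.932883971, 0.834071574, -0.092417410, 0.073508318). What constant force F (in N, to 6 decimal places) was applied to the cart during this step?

ẍ = (ẋ'−ẋ)/dt = (0.834071574−0.574164436)/0.038181 = 6.807238
θ̈ = (θ̇'−θ̇)/dt = (0.073508318−0.360145647)/0.038181 = -7.507329
sinθ=-0.105969, cosθ=0.994369
F = (M+m)·ẍ + m·l·cosθ·θ̈ − m·l·sinθ·θ̇² = 11.658790 + -1.723619 − -0.003174 = 9.938344

F = 9.938344 N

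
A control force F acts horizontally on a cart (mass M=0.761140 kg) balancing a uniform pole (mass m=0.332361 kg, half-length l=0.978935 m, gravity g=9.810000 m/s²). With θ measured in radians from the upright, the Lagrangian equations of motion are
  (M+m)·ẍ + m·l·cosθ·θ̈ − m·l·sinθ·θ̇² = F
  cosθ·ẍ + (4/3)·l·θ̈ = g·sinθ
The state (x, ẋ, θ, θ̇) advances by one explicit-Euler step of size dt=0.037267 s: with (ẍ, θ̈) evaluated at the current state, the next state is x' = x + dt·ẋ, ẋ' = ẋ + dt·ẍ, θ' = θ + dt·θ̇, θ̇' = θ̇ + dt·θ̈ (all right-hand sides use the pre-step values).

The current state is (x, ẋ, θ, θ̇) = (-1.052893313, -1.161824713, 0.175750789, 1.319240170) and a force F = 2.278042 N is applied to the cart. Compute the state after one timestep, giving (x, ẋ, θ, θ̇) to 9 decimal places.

(-1.096191035, -1.076249860, 0.224914912, 1.303661289)

sinθ=0.174847410, cosθ=0.984595543
temp = (F + m·l·θ̇²·sinθ)/(M+m) = (2.278042 + 0.099008128)/1.093501 = 2.173797855
θ̈ = (g·sinθ − cosθ·temp)/(l·(4/3 − m·cos²θ/(M+m))) = -0.418034203
ẍ = temp − m·l·θ̈·cosθ/(M+m) = 2.296263539
Euler: x'=-1.052893313+0.037267·-1.161824713=-1.096191035, ẋ'=-1.161824713+0.037267·2.296263539=-1.076249860
       θ'=0.175750789+0.037267·1.319240170=0.224914912, θ̇'=1.319240170+0.037267·-0.418034203=1.303661289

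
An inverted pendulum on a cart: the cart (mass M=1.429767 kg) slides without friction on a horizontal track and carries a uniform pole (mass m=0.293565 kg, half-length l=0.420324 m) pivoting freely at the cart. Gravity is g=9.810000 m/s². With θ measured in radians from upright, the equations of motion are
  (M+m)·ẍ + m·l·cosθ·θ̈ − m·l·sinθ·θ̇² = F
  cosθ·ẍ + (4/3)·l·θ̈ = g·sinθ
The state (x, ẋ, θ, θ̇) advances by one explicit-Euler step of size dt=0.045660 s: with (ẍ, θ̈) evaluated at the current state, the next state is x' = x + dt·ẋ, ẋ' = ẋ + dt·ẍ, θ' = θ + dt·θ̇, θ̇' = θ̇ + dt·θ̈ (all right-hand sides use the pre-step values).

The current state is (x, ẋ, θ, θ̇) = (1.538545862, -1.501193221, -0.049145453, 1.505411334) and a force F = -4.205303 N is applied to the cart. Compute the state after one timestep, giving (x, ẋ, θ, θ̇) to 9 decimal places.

sinθ=-0.049125672, cosθ=0.998792605
temp = (F + m·l·θ̇²·sinθ)/(M+m) = (-4.205303 + -0.013737488)/1.723332 = -2.448187864
θ̈ = (g·sinθ − cosθ·temp)/(l·(4/3 − m·cos²θ/(M+m))) = 4.014916416
ẍ = temp − m·l·θ̈·cosθ/(M+m) = -2.735313083
Euler: x'=1.538545862+0.045660·-1.501193221=1.470001380, ẋ'=-1.501193221+0.045660·-2.735313083=-1.626087616
       θ'=-0.049145453+0.045660·1.505411334=0.019591629, θ̇'=1.505411334+0.045660·4.014916416=1.688732418

(1.470001380, -1.626087616, 0.019591629, 1.688732418)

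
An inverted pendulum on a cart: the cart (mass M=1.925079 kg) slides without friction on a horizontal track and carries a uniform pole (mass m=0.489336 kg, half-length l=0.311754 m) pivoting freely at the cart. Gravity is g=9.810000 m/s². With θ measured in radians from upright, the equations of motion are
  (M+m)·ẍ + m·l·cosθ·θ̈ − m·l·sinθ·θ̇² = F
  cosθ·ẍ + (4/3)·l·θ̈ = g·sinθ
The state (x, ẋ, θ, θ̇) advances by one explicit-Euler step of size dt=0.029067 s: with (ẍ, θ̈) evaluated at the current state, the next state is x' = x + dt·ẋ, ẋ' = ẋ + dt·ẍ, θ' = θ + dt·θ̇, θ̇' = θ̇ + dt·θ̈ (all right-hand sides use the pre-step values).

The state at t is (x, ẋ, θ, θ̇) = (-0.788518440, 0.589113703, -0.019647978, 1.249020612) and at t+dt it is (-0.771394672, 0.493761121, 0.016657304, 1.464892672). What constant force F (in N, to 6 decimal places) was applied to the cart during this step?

F = -6.782927 N

ẍ = (ẋ'−ẋ)/dt = (0.493761121−0.589113703)/0.029067 = -3.280441
θ̈ = (θ̇'−θ̇)/dt = (1.464892672−1.249020612)/0.029067 = 7.426706
sinθ=-0.019647, cosθ=0.999807
F = (M+m)·ẍ + m·l·cosθ·θ̈ − m·l·sinθ·θ̇² = -7.920346 + 1.132744 − -0.004676 = -6.782927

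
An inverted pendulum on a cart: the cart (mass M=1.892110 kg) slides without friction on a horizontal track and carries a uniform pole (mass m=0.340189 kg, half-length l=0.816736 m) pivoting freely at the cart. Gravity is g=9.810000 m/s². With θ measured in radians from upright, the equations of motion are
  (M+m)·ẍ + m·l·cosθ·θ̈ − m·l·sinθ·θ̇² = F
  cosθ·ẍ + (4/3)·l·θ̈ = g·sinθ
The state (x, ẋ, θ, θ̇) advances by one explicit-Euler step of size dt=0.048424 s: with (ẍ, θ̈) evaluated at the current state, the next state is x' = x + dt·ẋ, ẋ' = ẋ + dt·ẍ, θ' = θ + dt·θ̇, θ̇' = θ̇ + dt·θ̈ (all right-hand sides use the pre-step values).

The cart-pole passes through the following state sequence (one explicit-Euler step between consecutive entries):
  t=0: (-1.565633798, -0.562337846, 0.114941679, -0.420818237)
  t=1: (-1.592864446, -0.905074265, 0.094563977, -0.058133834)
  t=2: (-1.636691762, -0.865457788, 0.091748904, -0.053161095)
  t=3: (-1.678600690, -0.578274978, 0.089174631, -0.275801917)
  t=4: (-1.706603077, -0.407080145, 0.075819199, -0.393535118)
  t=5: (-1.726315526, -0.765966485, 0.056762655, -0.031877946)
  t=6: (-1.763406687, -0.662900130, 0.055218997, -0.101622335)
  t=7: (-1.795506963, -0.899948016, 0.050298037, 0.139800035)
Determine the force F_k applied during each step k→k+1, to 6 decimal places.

F_0 = -13.738197 N
F_1 = 1.854597 N
F_2 = 11.966691 N
F_3 = 7.217193 N
F_4 = -14.478433 N
F_5 = 4.351711 N
F_6 = -9.544725 N

step 0→1:
  ẍ = (ẋ'−ẋ)/dt = (-0.905074265−-0.562337846)/0.048424 = -7.077821
  θ̈ = (θ̇'−θ̇)/dt = (-0.058133834−-0.420818237)/0.048424 = 7.489765
  sinθ=0.114689, cosθ=0.993401
  F = (M+m)·ẍ + m·l·cosθ·θ̈ − m·l·sinθ·θ̇² = -15.799813 + 2.067259 − 0.005643 = -13.738197
step 1→2:
  ẍ = (ẋ'−ẋ)/dt = (-0.865457788−-0.905074265)/0.048424 = 0.818117
  θ̈ = (θ̇'−θ̇)/dt = (-0.053161095−-0.058133834)/0.048424 = 0.102692
  sinθ=0.094423, cosθ=0.995532
  F = (M+m)·ẍ + m·l·cosθ·θ̈ − m·l·sinθ·θ̇² = 1.826281 + 0.028405 − 0.000089 = 1.854597
step 2→3:
  ẍ = (ẋ'−ẋ)/dt = (-0.578274978−-0.865457788)/0.048424 = 5.930588
  θ̈ = (θ̇'−θ̇)/dt = (-0.275801917−-0.053161095)/0.048424 = -4.597737
  sinθ=0.091620, cosθ=0.995794
  F = (M+m)·ẍ + m·l·cosθ·θ̈ − m·l·sinθ·θ̇² = 13.238846 + -1.272083 − 0.000072 = 11.966691
step 3→4:
  ẍ = (ẋ'−ẋ)/dt = (-0.407080145−-0.578274978)/0.048424 = 3.535330
  θ̈ = (θ̇'−θ̇)/dt = (-0.393535118−-0.275801917)/0.048424 = -2.431299
  sinθ=0.089056, cosθ=0.996027
  F = (M+m)·ẍ + m·l·cosθ·θ̈ − m·l·sinθ·θ̇² = 7.891914 + -0.672839 − 0.001882 = 7.217193
step 4→5:
  ẍ = (ẋ'−ẋ)/dt = (-0.765966485−-0.407080145)/0.048424 = -7.411332
  θ̈ = (θ̇'−θ̇)/dt = (-0.031877946−-0.393535118)/0.048424 = 7.468552
  sinθ=0.075747, cosθ=0.997127
  F = (M+m)·ẍ + m·l·cosθ·θ̈ − m·l·sinθ·θ̇² = -16.544309 + 2.069135 − 0.003259 = -14.478433
step 5→6:
  ẍ = (ẋ'−ẋ)/dt = (-0.662900130−-0.765966485)/0.048424 = 2.128415
  θ̈ = (θ̇'−θ̇)/dt = (-0.101622335−-0.031877946)/0.048424 = -1.440286
  sinθ=0.056732, cosθ=0.998389
  F = (M+m)·ẍ + m·l·cosθ·θ̈ − m·l·sinθ·θ̇² = 4.751258 + -0.399531 − 0.000016 = 4.351711
step 6→7:
  ẍ = (ẋ'−ẋ)/dt = (-0.899948016−-0.662900130)/0.048424 = -4.895256
  θ̈ = (θ̇'−θ̇)/dt = (0.139800035−-0.101622335)/0.048424 = 4.985593
  sinθ=0.055191, cosθ=0.998476
  F = (M+m)·ẍ + m·l·cosθ·θ̈ − m·l·sinθ·θ̇² = -10.927676 + 1.383109 − 0.000158 = -9.544725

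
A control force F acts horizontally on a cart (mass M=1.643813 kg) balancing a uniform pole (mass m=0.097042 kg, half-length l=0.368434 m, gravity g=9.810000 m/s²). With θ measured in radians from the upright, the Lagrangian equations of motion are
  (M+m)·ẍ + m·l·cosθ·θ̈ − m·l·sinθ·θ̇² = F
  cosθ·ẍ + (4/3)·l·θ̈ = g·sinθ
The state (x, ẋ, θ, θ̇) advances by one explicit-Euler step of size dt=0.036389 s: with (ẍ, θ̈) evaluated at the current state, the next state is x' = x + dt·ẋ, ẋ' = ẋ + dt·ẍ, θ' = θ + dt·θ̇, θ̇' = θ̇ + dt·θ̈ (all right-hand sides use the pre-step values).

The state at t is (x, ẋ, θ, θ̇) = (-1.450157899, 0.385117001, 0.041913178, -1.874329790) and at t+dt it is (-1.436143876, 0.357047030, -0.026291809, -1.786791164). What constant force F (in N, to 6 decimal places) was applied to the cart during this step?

F = -1.262200 N

ẍ = (ẋ'−ẋ)/dt = (0.357047030−0.385117001)/0.036389 = -0.771386
θ̈ = (θ̇'−θ̇)/dt = (-1.786791164−-1.874329790)/0.036389 = 2.405634
sinθ=0.041901, cosθ=0.999122
F = (M+m)·ẍ + m·l·cosθ·θ̈ − m·l·sinθ·θ̇² = -1.342871 + 0.085934 − 0.005263 = -1.262200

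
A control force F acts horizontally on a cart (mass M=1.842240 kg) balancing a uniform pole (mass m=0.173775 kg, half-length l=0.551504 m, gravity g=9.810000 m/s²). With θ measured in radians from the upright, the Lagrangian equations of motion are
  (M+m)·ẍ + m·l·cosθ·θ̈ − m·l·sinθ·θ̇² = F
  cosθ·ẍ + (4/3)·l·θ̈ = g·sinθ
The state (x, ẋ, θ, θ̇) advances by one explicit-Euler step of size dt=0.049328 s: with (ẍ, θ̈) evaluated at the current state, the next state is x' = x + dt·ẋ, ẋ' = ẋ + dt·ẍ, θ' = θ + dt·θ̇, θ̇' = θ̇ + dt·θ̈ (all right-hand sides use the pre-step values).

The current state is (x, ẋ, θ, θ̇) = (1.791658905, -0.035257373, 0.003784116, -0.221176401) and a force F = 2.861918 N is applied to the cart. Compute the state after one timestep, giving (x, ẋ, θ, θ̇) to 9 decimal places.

sinθ=0.003784107, cosθ=0.999992840
temp = (F + m·l·θ̇²·sinθ)/(M+m) = (2.861918 + 0.000017741)/2.016015 = 1.419600420
θ̈ = (g·sinθ − cosθ·temp)/(l·(4/3 − m·cos²θ/(M+m))) = -2.009982181
ẍ = temp − m·l·θ̈·cosθ/(M+m) = 1.515150555
Euler: x'=1.791658905+0.049328·-0.035257373=1.789919729, ẋ'=-0.035257373+0.049328·1.515150555=0.039481974
       θ'=0.003784116+0.049328·-0.221176401=-0.007126074, θ̇'=-0.221176401+0.049328·-2.009982181=-0.320324802

(1.789919729, 0.039481974, -0.007126074, -0.320324802)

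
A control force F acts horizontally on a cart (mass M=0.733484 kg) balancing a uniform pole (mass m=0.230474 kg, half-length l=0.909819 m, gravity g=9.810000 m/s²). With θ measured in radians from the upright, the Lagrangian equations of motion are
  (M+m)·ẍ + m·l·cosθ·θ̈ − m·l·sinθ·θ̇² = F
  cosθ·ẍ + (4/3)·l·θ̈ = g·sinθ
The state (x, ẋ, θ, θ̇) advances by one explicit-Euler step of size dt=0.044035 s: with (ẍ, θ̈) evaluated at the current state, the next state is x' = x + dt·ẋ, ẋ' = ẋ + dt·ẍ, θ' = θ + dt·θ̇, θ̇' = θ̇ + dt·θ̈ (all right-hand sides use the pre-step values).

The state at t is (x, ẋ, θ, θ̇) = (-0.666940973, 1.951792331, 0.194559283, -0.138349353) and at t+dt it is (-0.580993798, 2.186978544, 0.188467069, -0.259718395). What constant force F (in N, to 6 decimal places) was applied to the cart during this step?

F = 4.580579 N

ẍ = (ẋ'−ẋ)/dt = (2.186978544−1.951792331)/0.044035 = 5.340893
θ̈ = (θ̇'−θ̇)/dt = (-0.259718395−-0.138349353)/0.044035 = -2.756195
sinθ=0.193334, cosθ=0.981133
F = (M+m)·ẍ + m·l·cosθ·θ̈ − m·l·sinθ·θ̇² = 5.148396 + -0.567041 − 0.000776 = 4.580579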